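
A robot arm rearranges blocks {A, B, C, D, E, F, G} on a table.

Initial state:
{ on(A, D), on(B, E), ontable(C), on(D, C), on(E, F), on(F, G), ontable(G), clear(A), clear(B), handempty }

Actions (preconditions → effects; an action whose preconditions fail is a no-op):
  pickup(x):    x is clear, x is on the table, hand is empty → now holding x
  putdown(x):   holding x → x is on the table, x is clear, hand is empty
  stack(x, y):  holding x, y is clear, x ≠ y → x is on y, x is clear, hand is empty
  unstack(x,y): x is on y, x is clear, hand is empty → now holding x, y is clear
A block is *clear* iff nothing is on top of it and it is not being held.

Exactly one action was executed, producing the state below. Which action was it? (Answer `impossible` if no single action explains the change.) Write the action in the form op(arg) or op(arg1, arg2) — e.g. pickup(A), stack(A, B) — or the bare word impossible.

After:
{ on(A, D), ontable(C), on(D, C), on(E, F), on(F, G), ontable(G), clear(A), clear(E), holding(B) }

unstack(B, E)

target: towers=[C/D/A; G/F/E] holding=B
     unstack(B, E) → towers=[C/D/A; G/F/E] holding=B  ← match
     unstack(A, D) → towers=[C/D; G/F/E/B] holding=A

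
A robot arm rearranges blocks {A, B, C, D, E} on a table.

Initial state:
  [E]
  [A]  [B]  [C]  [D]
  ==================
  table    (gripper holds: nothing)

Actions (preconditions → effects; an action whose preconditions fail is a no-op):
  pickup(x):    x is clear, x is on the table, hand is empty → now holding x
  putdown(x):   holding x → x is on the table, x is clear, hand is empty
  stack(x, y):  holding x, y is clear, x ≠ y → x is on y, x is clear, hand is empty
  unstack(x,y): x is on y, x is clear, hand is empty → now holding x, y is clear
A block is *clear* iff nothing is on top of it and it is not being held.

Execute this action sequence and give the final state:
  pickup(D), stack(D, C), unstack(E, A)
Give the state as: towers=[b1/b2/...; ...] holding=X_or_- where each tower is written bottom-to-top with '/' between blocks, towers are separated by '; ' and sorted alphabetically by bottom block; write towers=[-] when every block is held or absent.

step 1 (pickup(D)): towers=[A/E; B; C] holding=D
step 2 (stack(D, C)): towers=[A/E; B; C/D] holding=-
step 3 (unstack(E, A)): towers=[A; B; C/D] holding=E

towers=[A; B; C/D] holding=E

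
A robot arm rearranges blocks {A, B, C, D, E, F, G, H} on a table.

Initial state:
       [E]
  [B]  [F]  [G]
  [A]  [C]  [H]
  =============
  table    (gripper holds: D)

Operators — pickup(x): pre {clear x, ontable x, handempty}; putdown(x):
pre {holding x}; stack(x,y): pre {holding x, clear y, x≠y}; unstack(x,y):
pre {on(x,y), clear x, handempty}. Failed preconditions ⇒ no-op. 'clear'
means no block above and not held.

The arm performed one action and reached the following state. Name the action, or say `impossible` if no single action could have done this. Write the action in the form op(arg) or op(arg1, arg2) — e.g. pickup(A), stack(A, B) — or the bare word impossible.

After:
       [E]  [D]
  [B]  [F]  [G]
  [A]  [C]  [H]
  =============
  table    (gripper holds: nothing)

target: towers=[A/B; C/F/E; H/G/D] holding=-
        putdown(D) → towers=[A/B; C/F/E; D; H/G] holding=-
       stack(D, G) → towers=[A/B; C/F/E; H/G/D] holding=-  ← match
       stack(D, E) → towers=[A/B; C/F/E/D; H/G] holding=-
       stack(D, B) → towers=[A/B/D; C/F/E; H/G] holding=-

stack(D, G)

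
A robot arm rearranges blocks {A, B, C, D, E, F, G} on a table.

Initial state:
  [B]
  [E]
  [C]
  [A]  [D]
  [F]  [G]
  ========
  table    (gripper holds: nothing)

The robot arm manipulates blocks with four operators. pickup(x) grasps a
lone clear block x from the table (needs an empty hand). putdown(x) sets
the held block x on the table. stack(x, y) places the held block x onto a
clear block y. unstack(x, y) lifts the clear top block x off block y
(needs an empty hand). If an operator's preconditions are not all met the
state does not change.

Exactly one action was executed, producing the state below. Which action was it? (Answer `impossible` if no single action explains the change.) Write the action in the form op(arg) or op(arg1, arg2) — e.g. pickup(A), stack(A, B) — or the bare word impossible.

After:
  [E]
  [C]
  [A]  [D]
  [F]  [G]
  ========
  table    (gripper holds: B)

unstack(B, E)

target: towers=[F/A/C/E; G/D] holding=B
     unstack(B, E) → towers=[F/A/C/E; G/D] holding=B  ← match
     unstack(D, G) → towers=[F/A/C/E/B; G] holding=D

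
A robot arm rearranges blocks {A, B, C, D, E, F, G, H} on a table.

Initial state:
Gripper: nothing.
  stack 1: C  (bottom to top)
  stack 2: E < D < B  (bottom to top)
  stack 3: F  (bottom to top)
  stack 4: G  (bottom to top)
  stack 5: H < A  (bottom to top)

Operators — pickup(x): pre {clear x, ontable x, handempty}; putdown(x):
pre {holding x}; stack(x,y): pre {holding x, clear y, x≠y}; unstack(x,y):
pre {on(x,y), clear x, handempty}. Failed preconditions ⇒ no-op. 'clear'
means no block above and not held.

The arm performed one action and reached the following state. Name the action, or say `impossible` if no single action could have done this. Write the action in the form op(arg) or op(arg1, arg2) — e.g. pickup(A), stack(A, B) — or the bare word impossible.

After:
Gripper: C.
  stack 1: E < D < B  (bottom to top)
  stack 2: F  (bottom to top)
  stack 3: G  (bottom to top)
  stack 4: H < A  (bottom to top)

target: towers=[E/D/B; F; G; H/A] holding=C
         pickup(G) → towers=[C; E/D/B; F; H/A] holding=G
     unstack(A, H) → towers=[C; E/D/B; F; G; H] holding=A
     unstack(B, D) → towers=[C; E/D; F; G; H/A] holding=B
         pickup(F) → towers=[C; E/D/B; G; H/A] holding=F
         pickup(C) → towers=[E/D/B; F; G; H/A] holding=C  ← match

pickup(C)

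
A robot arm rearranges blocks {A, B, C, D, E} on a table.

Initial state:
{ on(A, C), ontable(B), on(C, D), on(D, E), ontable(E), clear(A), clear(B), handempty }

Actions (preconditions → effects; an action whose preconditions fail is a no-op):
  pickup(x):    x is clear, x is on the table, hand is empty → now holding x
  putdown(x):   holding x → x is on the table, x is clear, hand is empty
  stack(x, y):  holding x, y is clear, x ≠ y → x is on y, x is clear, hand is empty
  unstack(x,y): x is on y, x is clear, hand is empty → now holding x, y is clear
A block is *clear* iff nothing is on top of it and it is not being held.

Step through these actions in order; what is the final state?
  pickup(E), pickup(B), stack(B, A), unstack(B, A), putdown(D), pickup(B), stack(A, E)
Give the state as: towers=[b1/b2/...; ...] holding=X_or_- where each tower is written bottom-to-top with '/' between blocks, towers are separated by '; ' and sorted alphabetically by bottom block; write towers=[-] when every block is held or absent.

step 1 (pickup(E)) [no-op]: towers=[B; E/D/C/A] holding=-
step 2 (pickup(B)): towers=[E/D/C/A] holding=B
step 3 (stack(B, A)): towers=[E/D/C/A/B] holding=-
step 4 (unstack(B, A)): towers=[E/D/C/A] holding=B
step 5 (putdown(D)) [no-op]: towers=[E/D/C/A] holding=B
step 6 (pickup(B)) [no-op]: towers=[E/D/C/A] holding=B
step 7 (stack(A, E)) [no-op]: towers=[E/D/C/A] holding=B

towers=[E/D/C/A] holding=B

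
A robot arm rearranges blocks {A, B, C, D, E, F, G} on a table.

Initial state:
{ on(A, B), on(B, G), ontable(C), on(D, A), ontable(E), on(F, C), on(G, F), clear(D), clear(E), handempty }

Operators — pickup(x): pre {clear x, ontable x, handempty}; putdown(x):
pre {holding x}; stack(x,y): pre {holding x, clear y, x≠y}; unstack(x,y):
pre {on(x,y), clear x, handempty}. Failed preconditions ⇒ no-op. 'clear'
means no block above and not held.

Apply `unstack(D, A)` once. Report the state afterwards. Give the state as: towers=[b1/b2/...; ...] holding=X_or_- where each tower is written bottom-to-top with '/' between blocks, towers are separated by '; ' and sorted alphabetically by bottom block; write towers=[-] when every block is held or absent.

before: towers=[C/F/G/B/A/D; E] holding=-
pre[unstack(D, A)]: on(D,A) ok, clear(D) ok, handempty ok
all met → apply unstack(D, A)
after:  towers=[C/F/G/B/A; E] holding=D

towers=[C/F/G/B/A; E] holding=D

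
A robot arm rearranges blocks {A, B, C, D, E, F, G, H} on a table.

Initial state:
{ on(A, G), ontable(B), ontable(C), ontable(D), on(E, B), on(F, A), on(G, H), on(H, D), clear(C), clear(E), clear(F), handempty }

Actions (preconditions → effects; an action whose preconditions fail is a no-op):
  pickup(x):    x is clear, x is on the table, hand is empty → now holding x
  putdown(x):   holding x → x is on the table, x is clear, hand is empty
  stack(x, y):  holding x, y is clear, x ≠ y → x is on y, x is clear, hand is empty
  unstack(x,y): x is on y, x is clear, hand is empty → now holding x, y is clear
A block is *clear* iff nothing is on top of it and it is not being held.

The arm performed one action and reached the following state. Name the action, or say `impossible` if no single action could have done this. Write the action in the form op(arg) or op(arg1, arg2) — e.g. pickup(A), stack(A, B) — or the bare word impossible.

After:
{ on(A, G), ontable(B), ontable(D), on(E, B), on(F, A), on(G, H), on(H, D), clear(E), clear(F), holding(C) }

pickup(C)

target: towers=[B/E; D/H/G/A/F] holding=C
     unstack(E, B) → towers=[B; C; D/H/G/A/F] holding=E
     unstack(F, A) → towers=[B/E; C; D/H/G/A] holding=F
         pickup(C) → towers=[B/E; D/H/G/A/F] holding=C  ← match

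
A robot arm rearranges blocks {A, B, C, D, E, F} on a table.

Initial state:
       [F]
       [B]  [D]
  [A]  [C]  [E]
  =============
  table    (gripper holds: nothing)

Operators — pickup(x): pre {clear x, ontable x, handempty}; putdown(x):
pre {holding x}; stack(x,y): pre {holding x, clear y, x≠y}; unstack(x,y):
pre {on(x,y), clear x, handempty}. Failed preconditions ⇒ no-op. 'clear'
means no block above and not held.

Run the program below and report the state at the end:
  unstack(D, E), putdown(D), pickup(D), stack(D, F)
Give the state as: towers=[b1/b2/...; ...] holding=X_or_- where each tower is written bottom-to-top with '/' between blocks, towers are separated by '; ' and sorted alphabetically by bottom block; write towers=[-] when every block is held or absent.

step 1 (unstack(D, E)): towers=[A; C/B/F; E] holding=D
step 2 (putdown(D)): towers=[A; C/B/F; D; E] holding=-
step 3 (pickup(D)): towers=[A; C/B/F; E] holding=D
step 4 (stack(D, F)): towers=[A; C/B/F/D; E] holding=-

towers=[A; C/B/F/D; E] holding=-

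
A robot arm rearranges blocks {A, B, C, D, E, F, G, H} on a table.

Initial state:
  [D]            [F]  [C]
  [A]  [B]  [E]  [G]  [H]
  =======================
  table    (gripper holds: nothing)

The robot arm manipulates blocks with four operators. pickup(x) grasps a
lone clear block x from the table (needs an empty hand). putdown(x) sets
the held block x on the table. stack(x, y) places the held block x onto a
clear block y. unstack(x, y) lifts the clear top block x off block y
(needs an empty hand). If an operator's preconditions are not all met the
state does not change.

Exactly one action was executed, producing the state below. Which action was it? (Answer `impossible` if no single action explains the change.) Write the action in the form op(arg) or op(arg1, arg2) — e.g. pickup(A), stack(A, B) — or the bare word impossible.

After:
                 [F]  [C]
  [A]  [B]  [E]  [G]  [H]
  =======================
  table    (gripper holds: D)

target: towers=[A; B; E; G/F; H/C] holding=D
         pickup(E) → towers=[A/D; B; G/F; H/C] holding=E
         pickup(B) → towers=[A/D; E; G/F; H/C] holding=B
     unstack(F, G) → towers=[A/D; B; E; G; H/C] holding=F
     unstack(D, A) → towers=[A; B; E; G/F; H/C] holding=D  ← match
     unstack(C, H) → towers=[A/D; B; E; G/F; H] holding=C

unstack(D, A)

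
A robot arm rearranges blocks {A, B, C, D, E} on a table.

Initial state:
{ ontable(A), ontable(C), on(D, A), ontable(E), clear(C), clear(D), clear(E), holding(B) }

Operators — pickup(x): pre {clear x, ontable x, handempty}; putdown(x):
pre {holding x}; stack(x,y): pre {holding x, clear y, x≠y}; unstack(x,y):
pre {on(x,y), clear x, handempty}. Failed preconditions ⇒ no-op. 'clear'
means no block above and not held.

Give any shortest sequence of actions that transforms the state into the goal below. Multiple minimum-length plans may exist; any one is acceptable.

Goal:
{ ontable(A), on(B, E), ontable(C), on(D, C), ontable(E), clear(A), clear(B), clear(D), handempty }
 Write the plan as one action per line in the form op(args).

step 1 (stack(B, E)): towers=[A/D; C; E/B] holding=-
step 2 (unstack(D, A)): towers=[A; C; E/B] holding=D
step 3 (stack(D, C)): towers=[A; C/D; E/B] holding=-
goal check: towers=[A; C/D; E/B] holding=- — reached (length 3, optimal by BFS)

stack(B, E)
unstack(D, A)
stack(D, C)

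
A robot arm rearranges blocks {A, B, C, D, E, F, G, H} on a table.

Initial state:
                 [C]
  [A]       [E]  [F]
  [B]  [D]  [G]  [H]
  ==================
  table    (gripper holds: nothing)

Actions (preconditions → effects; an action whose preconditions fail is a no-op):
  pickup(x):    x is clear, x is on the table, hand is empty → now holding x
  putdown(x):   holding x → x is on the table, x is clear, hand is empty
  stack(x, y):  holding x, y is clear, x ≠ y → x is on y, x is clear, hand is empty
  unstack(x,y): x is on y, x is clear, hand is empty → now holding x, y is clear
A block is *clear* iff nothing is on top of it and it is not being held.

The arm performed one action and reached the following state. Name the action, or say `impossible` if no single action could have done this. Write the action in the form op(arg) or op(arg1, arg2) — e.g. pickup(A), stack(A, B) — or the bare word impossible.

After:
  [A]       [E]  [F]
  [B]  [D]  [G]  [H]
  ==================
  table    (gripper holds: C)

target: towers=[B/A; D; G/E; H/F] holding=C
     unstack(A, B) → towers=[B; D; G/E; H/F/C] holding=A
     unstack(E, G) → towers=[B/A; D; G; H/F/C] holding=E
         pickup(D) → towers=[B/A; G/E; H/F/C] holding=D
     unstack(C, F) → towers=[B/A; D; G/E; H/F] holding=C  ← match

unstack(C, F)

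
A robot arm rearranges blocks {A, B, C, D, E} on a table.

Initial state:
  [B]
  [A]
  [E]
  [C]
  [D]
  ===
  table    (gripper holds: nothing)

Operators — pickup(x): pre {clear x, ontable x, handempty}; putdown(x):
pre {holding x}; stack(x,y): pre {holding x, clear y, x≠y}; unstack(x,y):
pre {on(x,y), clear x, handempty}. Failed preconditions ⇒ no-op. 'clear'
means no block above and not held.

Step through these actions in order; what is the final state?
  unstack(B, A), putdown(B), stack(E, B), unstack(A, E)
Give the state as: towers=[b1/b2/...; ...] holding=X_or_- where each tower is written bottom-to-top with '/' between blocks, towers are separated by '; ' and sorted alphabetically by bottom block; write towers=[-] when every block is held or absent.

towers=[B; D/C/E] holding=A

step 1 (unstack(B, A)): towers=[D/C/E/A] holding=B
step 2 (putdown(B)): towers=[B; D/C/E/A] holding=-
step 3 (stack(E, B)) [no-op]: towers=[B; D/C/E/A] holding=-
step 4 (unstack(A, E)): towers=[B; D/C/E] holding=A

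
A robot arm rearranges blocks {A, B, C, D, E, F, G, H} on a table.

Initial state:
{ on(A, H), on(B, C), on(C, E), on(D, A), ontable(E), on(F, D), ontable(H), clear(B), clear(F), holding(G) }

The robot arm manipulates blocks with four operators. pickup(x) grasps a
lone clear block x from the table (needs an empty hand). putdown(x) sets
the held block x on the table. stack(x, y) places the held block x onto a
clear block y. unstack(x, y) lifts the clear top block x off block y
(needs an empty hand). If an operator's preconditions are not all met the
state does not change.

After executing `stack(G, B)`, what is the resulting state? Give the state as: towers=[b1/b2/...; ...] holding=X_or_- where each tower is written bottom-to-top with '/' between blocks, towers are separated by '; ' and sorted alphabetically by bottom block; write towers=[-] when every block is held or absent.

towers=[E/C/B/G; H/A/D/F] holding=-

before: towers=[E/C/B; H/A/D/F] holding=G
pre[stack(G, B)]: holding(G) yes, clear(B) yes, G≠B yes
all met → apply stack(G, B)
after:  towers=[E/C/B/G; H/A/D/F] holding=-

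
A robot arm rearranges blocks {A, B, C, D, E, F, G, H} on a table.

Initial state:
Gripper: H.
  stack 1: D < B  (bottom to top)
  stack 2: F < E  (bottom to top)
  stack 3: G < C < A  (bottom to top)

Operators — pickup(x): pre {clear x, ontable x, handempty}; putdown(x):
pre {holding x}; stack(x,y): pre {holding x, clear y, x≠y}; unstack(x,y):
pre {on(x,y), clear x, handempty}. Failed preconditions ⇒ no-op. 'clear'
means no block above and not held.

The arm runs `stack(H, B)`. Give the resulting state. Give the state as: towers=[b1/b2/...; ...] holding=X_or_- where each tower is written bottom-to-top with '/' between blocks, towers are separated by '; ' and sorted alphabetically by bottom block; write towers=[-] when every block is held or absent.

before: towers=[D/B; F/E; G/C/A] holding=H
pre[stack(H, B)]: holding(H) ✓, clear(B) ✓, H≠B ✓
all met → apply stack(H, B)
after:  towers=[D/B/H; F/E; G/C/A] holding=-

towers=[D/B/H; F/E; G/C/A] holding=-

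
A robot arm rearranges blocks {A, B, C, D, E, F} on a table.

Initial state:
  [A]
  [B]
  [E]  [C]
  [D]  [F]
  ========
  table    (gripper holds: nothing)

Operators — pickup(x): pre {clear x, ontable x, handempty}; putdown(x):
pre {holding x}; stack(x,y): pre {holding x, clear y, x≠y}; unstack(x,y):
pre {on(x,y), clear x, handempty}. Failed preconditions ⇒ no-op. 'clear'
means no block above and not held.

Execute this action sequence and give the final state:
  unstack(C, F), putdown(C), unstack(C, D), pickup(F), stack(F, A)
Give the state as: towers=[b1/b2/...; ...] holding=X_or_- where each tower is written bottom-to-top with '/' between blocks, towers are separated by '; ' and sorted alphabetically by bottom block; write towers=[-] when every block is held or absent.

towers=[C; D/E/B/A/F] holding=-

step 1 (unstack(C, F)): towers=[D/E/B/A; F] holding=C
step 2 (putdown(C)): towers=[C; D/E/B/A; F] holding=-
step 3 (unstack(C, D)) [no-op]: towers=[C; D/E/B/A; F] holding=-
step 4 (pickup(F)): towers=[C; D/E/B/A] holding=F
step 5 (stack(F, A)): towers=[C; D/E/B/A/F] holding=-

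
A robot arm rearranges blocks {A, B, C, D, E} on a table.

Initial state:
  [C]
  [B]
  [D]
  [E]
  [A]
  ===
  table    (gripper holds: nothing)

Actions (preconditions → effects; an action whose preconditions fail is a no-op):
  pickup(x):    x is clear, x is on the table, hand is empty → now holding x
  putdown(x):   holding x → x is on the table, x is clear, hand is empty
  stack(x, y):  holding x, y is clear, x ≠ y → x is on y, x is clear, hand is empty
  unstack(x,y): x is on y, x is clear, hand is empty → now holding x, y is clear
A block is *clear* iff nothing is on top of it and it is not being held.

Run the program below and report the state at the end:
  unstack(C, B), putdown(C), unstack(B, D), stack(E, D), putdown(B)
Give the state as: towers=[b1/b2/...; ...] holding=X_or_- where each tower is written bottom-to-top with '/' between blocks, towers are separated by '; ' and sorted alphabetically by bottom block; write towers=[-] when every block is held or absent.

towers=[A/E/D; B; C] holding=-

step 1 (unstack(C, B)): towers=[A/E/D/B] holding=C
step 2 (putdown(C)): towers=[A/E/D/B; C] holding=-
step 3 (unstack(B, D)): towers=[A/E/D; C] holding=B
step 4 (stack(E, D)) [no-op]: towers=[A/E/D; C] holding=B
step 5 (putdown(B)): towers=[A/E/D; B; C] holding=-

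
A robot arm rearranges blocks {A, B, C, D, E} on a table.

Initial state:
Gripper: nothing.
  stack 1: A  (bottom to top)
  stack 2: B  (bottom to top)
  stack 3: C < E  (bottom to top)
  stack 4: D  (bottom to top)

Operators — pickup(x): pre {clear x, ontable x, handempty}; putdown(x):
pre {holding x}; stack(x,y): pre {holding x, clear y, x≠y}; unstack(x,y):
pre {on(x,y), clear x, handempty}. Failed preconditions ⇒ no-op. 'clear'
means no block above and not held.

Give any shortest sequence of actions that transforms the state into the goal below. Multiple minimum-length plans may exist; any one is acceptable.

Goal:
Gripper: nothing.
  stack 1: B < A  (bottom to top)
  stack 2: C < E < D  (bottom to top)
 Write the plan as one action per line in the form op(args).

pickup(D)
stack(D, E)
pickup(A)
stack(A, B)

step 1 (pickup(D)): towers=[A; B; C/E] holding=D
step 2 (stack(D, E)): towers=[A; B; C/E/D] holding=-
step 3 (pickup(A)): towers=[B; C/E/D] holding=A
step 4 (stack(A, B)): towers=[B/A; C/E/D] holding=-
goal check: towers=[B/A; C/E/D] holding=- — reached (length 4, optimal by BFS)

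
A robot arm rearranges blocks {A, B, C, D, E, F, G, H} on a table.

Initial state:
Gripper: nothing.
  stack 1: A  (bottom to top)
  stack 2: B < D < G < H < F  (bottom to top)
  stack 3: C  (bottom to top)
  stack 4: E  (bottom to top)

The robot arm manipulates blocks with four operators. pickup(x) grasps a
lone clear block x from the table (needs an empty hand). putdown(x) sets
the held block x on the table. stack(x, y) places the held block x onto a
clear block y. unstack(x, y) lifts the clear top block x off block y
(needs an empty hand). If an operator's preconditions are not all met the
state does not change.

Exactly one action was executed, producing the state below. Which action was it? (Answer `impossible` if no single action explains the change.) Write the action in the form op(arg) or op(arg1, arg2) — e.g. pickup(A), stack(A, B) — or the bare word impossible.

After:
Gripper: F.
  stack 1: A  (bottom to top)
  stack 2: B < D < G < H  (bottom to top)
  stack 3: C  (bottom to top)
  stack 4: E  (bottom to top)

target: towers=[A; B/D/G/H; C; E] holding=F
         pickup(A) → towers=[B/D/G/H/F; C; E] holding=A
         pickup(E) → towers=[A; B/D/G/H/F; C] holding=E
     unstack(F, H) → towers=[A; B/D/G/H; C; E] holding=F  ← match
         pickup(C) → towers=[A; B/D/G/H/F; E] holding=C

unstack(F, H)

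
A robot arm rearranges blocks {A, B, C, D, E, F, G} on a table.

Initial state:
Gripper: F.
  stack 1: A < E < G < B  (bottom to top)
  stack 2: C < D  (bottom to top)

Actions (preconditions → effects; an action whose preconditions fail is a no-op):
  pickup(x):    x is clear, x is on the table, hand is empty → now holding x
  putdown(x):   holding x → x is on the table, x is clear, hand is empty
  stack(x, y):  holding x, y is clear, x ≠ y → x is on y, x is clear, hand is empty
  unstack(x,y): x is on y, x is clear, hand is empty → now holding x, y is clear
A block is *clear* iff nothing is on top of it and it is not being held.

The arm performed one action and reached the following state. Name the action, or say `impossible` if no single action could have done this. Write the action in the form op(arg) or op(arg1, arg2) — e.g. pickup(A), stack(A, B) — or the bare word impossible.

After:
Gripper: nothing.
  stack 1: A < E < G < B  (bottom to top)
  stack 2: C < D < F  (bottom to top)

stack(F, D)

target: towers=[A/E/G/B; C/D/F] holding=-
        putdown(F) → towers=[A/E/G/B; C/D; F] holding=-
       stack(F, B) → towers=[A/E/G/B/F; C/D] holding=-
       stack(F, D) → towers=[A/E/G/B; C/D/F] holding=-  ← match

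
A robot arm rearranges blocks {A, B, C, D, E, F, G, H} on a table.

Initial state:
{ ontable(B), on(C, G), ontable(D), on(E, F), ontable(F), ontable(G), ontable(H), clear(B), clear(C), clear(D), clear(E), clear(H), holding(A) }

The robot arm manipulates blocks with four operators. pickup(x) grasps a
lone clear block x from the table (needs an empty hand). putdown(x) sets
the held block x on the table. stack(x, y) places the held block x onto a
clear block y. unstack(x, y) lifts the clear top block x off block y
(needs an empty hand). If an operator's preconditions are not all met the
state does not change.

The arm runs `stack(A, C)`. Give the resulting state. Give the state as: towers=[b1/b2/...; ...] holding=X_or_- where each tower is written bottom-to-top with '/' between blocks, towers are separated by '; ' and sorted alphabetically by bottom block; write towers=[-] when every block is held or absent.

towers=[B; D; F/E; G/C/A; H] holding=-

before: towers=[B; D; F/E; G/C; H] holding=A
pre[stack(A, C)]: holding(A) ok, clear(C) ok, A≠C ok
all met → apply stack(A, C)
after:  towers=[B; D; F/E; G/C/A; H] holding=-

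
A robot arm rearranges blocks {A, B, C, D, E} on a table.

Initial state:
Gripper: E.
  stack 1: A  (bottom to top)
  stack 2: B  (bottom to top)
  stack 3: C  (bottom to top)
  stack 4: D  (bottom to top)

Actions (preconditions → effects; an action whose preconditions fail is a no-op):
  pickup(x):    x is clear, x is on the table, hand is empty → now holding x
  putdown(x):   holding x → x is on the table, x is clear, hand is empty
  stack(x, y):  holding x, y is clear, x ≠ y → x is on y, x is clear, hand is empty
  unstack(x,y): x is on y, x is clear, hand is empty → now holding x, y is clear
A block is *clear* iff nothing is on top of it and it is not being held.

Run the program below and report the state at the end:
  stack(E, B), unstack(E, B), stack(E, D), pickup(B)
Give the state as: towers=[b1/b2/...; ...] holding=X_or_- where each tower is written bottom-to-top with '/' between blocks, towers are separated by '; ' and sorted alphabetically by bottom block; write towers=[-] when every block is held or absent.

step 1 (stack(E, B)): towers=[A; B/E; C; D] holding=-
step 2 (unstack(E, B)): towers=[A; B; C; D] holding=E
step 3 (stack(E, D)): towers=[A; B; C; D/E] holding=-
step 4 (pickup(B)): towers=[A; C; D/E] holding=B

towers=[A; C; D/E] holding=B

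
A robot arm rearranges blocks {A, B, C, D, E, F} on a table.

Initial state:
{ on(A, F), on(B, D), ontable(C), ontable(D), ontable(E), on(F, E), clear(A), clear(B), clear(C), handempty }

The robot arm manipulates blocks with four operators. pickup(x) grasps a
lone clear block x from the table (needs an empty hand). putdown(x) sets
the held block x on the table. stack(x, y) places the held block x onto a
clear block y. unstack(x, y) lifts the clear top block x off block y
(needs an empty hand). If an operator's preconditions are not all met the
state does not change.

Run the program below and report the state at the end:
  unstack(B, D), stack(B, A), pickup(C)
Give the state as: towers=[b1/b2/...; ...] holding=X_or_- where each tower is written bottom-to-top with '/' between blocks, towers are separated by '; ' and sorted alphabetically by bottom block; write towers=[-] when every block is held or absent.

step 1 (unstack(B, D)): towers=[C; D; E/F/A] holding=B
step 2 (stack(B, A)): towers=[C; D; E/F/A/B] holding=-
step 3 (pickup(C)): towers=[D; E/F/A/B] holding=C

towers=[D; E/F/A/B] holding=C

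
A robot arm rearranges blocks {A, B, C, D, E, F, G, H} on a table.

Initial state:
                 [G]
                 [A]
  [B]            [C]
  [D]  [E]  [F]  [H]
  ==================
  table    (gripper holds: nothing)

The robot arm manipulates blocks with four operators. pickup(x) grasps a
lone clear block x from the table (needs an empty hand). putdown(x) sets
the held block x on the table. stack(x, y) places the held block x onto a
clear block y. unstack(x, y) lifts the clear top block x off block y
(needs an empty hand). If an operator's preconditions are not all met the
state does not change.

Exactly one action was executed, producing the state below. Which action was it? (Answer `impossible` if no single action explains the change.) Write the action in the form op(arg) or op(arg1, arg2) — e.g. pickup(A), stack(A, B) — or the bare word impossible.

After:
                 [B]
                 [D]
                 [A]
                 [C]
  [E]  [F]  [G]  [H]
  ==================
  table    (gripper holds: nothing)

impossible

target: towers=[E; F; G; H/C/A/D/B] holding=-
     unstack(G, A) → towers=[D/B; E; F; H/C/A] holding=G
         pickup(E) → towers=[D/B; F; H/C/A/G] holding=E
     unstack(B, D) → towers=[D; E; F; H/C/A/G] holding=B
         pickup(F) → towers=[D/B; E; H/C/A/G] holding=F
none of the 4 applicable actions match → impossible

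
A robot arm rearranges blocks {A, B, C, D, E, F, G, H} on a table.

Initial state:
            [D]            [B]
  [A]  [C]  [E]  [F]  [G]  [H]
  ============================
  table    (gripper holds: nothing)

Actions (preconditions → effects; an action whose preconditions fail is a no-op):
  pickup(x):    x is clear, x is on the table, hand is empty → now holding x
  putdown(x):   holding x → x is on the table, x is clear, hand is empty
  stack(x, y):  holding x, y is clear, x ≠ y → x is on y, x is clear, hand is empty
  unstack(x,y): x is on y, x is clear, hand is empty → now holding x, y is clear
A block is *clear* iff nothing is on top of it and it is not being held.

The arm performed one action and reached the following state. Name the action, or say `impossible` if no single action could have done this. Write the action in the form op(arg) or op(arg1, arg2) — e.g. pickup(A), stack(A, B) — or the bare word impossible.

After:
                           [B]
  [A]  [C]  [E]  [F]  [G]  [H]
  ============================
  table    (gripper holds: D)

unstack(D, E)

target: towers=[A; C; E; F; G; H/B] holding=D
         pickup(G) → towers=[A; C; E/D; F; H/B] holding=G
         pickup(A) → towers=[C; E/D; F; G; H/B] holding=A
     unstack(B, H) → towers=[A; C; E/D; F; G; H] holding=B
         pickup(F) → towers=[A; C; E/D; G; H/B] holding=F
     unstack(D, E) → towers=[A; C; E; F; G; H/B] holding=D  ← match
         pickup(C) → towers=[A; E/D; F; G; H/B] holding=C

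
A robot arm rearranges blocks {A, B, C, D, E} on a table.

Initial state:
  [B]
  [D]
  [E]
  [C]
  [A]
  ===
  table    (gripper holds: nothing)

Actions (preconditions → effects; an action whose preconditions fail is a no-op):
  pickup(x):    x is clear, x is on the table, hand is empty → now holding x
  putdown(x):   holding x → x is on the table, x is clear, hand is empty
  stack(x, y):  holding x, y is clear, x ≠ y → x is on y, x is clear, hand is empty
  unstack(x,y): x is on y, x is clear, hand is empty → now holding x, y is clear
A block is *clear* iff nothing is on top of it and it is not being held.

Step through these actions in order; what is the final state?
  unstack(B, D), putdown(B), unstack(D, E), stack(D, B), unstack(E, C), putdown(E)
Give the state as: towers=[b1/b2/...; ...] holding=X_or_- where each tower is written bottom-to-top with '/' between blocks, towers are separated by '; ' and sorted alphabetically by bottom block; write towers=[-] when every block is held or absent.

towers=[A/C; B/D; E] holding=-

step 1 (unstack(B, D)): towers=[A/C/E/D] holding=B
step 2 (putdown(B)): towers=[A/C/E/D; B] holding=-
step 3 (unstack(D, E)): towers=[A/C/E; B] holding=D
step 4 (stack(D, B)): towers=[A/C/E; B/D] holding=-
step 5 (unstack(E, C)): towers=[A/C; B/D] holding=E
step 6 (putdown(E)): towers=[A/C; B/D; E] holding=-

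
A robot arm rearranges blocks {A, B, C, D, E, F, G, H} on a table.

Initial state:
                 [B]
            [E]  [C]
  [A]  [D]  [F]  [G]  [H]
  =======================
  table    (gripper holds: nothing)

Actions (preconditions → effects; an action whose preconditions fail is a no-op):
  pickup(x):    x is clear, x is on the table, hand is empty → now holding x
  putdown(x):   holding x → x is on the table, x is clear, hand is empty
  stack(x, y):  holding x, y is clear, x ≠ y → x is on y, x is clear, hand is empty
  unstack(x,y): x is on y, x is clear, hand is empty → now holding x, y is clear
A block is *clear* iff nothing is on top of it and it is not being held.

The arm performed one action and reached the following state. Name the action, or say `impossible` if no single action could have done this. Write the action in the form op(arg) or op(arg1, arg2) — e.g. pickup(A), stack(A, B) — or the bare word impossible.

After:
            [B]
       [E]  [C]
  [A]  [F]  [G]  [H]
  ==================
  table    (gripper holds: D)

pickup(D)

target: towers=[A; F/E; G/C/B; H] holding=D
         pickup(A) → towers=[D; F/E; G/C/B; H] holding=A
     unstack(E, F) → towers=[A; D; F; G/C/B; H] holding=E
         pickup(H) → towers=[A; D; F/E; G/C/B] holding=H
     unstack(B, C) → towers=[A; D; F/E; G/C; H] holding=B
         pickup(D) → towers=[A; F/E; G/C/B; H] holding=D  ← match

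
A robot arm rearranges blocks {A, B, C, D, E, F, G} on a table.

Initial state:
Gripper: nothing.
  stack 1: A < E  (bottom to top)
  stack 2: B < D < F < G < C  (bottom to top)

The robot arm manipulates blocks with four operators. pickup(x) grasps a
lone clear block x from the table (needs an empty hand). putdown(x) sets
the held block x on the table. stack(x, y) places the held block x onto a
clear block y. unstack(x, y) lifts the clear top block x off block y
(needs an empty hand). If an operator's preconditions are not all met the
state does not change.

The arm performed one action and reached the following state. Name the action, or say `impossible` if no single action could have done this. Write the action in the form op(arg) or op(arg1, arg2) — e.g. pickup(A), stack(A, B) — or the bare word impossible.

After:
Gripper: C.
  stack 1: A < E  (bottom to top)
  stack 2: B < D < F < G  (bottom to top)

unstack(C, G)

target: towers=[A/E; B/D/F/G] holding=C
     unstack(E, A) → towers=[A; B/D/F/G/C] holding=E
     unstack(C, G) → towers=[A/E; B/D/F/G] holding=C  ← match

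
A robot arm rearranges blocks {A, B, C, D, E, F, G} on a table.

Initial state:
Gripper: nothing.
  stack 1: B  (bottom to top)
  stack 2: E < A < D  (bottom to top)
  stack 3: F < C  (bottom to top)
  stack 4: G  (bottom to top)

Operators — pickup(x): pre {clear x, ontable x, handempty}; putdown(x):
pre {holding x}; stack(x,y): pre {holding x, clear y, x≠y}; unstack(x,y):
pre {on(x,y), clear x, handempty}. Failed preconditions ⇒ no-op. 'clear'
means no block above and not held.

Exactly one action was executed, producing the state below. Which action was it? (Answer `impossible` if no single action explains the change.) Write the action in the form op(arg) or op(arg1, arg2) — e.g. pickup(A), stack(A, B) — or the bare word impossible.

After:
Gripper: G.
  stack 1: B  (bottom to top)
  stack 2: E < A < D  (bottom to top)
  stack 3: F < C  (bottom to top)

target: towers=[B; E/A/D; F/C] holding=G
         pickup(B) → towers=[E/A/D; F/C; G] holding=B
         pickup(G) → towers=[B; E/A/D; F/C] holding=G  ← match
     unstack(D, A) → towers=[B; E/A; F/C; G] holding=D
     unstack(C, F) → towers=[B; E/A/D; F; G] holding=C

pickup(G)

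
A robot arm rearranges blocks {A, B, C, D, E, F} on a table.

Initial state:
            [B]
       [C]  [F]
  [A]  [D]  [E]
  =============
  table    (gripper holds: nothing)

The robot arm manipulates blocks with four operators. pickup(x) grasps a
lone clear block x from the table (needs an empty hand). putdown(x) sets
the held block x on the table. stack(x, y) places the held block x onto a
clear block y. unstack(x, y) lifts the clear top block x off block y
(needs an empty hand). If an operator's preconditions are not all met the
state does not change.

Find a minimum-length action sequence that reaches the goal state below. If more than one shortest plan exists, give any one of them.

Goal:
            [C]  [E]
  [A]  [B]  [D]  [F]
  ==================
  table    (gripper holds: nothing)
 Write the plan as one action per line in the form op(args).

step 1 (unstack(B, F)): towers=[A; D/C; E/F] holding=B
step 2 (putdown(B)): towers=[A; B; D/C; E/F] holding=-
step 3 (unstack(F, E)): towers=[A; B; D/C; E] holding=F
step 4 (putdown(F)): towers=[A; B; D/C; E; F] holding=-
step 5 (pickup(E)): towers=[A; B; D/C; F] holding=E
step 6 (stack(E, F)): towers=[A; B; D/C; F/E] holding=-
goal check: towers=[A; B; D/C; F/E] holding=- — reached (length 6, optimal by BFS)

unstack(B, F)
putdown(B)
unstack(F, E)
putdown(F)
pickup(E)
stack(E, F)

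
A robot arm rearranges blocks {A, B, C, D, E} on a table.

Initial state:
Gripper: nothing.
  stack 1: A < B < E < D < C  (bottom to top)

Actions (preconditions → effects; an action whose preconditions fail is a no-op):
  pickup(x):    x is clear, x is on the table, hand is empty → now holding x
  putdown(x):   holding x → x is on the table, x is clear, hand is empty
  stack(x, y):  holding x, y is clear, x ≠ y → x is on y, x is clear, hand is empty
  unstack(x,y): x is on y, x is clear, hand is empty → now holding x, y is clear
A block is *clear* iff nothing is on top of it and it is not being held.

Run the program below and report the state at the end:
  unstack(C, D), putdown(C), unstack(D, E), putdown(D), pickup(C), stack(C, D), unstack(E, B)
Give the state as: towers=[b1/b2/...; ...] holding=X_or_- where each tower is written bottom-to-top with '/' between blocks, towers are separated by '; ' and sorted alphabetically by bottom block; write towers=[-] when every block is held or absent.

towers=[A/B; D/C] holding=E

step 1 (unstack(C, D)): towers=[A/B/E/D] holding=C
step 2 (putdown(C)): towers=[A/B/E/D; C] holding=-
step 3 (unstack(D, E)): towers=[A/B/E; C] holding=D
step 4 (putdown(D)): towers=[A/B/E; C; D] holding=-
step 5 (pickup(C)): towers=[A/B/E; D] holding=C
step 6 (stack(C, D)): towers=[A/B/E; D/C] holding=-
step 7 (unstack(E, B)): towers=[A/B; D/C] holding=E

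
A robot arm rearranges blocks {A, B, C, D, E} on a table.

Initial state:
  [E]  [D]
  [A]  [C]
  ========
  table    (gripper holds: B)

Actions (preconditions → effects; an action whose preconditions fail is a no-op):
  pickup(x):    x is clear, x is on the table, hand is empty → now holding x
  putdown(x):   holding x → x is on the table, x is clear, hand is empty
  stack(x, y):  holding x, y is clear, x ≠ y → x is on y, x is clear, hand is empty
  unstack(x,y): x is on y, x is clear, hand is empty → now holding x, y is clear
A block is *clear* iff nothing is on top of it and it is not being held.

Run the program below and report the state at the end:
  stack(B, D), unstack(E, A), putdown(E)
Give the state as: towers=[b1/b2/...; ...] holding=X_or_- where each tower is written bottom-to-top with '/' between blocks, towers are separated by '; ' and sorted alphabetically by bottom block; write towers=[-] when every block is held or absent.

step 1 (stack(B, D)): towers=[A/E; C/D/B] holding=-
step 2 (unstack(E, A)): towers=[A; C/D/B] holding=E
step 3 (putdown(E)): towers=[A; C/D/B; E] holding=-

towers=[A; C/D/B; E] holding=-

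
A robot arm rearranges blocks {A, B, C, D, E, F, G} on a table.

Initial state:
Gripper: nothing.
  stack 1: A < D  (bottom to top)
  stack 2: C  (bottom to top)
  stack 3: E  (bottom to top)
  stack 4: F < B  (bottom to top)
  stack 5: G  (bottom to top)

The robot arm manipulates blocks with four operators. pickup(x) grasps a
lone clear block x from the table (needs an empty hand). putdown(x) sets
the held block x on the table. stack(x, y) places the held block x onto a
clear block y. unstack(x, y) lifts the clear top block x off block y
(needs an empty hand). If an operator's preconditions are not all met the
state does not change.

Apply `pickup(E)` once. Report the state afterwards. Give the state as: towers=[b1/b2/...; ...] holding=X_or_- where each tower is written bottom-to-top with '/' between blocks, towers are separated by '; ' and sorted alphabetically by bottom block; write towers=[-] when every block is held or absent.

towers=[A/D; C; F/B; G] holding=E

before: towers=[A/D; C; E; F/B; G] holding=-
pre[pickup(E)]: clear(E) yes, ontable(E) yes, handempty yes
all met → apply pickup(E)
after:  towers=[A/D; C; F/B; G] holding=E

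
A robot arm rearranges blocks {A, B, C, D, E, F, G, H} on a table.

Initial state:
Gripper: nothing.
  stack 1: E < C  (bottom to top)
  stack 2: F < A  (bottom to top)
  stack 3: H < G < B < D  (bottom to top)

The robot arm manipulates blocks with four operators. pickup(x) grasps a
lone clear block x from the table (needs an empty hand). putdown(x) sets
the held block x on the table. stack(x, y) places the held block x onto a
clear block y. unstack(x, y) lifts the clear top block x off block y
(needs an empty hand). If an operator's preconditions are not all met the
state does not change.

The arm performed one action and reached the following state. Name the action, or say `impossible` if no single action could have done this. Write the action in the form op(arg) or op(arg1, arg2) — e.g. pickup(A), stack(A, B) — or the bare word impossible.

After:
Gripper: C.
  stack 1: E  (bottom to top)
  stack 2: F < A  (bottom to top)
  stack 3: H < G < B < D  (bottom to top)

target: towers=[E; F/A; H/G/B/D] holding=C
     unstack(A, F) → towers=[E/C; F; H/G/B/D] holding=A
     unstack(D, B) → towers=[E/C; F/A; H/G/B] holding=D
     unstack(C, E) → towers=[E; F/A; H/G/B/D] holding=C  ← match

unstack(C, E)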